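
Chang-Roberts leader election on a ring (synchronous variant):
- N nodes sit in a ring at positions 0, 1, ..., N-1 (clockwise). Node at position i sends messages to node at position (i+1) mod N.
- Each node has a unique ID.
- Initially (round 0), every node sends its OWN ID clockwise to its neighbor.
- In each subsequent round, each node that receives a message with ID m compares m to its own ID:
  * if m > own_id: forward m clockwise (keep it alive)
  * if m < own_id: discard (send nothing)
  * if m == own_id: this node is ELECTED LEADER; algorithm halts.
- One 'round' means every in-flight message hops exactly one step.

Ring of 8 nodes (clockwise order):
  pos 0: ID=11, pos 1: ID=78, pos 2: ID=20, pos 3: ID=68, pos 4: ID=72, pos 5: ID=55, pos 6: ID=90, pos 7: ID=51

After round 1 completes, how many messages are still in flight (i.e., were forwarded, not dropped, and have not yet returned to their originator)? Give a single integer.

Answer: 4

Derivation:
Round 1: pos1(id78) recv 11: drop; pos2(id20) recv 78: fwd; pos3(id68) recv 20: drop; pos4(id72) recv 68: drop; pos5(id55) recv 72: fwd; pos6(id90) recv 55: drop; pos7(id51) recv 90: fwd; pos0(id11) recv 51: fwd
After round 1: 4 messages still in flight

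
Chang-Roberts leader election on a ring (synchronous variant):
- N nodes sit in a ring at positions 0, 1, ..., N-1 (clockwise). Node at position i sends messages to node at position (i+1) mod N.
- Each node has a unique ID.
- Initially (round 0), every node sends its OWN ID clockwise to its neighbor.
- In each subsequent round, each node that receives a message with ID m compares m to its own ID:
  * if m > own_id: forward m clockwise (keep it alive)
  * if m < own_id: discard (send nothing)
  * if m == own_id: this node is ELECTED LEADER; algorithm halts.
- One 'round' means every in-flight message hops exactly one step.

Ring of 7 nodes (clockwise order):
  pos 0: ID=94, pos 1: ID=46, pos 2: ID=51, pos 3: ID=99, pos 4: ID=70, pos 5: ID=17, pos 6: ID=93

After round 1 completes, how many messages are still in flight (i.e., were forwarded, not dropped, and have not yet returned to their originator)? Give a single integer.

Round 1: pos1(id46) recv 94: fwd; pos2(id51) recv 46: drop; pos3(id99) recv 51: drop; pos4(id70) recv 99: fwd; pos5(id17) recv 70: fwd; pos6(id93) recv 17: drop; pos0(id94) recv 93: drop
After round 1: 3 messages still in flight

Answer: 3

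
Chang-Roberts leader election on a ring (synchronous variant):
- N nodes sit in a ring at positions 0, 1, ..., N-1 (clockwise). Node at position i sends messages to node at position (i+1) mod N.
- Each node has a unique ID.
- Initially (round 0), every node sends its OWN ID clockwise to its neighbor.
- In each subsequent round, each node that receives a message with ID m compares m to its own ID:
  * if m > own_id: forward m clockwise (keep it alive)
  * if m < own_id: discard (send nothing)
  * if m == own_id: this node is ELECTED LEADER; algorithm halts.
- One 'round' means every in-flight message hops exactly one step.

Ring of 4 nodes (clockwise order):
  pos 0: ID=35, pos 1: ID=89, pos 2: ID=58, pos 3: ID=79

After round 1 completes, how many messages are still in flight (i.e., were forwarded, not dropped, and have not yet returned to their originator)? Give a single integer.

Round 1: pos1(id89) recv 35: drop; pos2(id58) recv 89: fwd; pos3(id79) recv 58: drop; pos0(id35) recv 79: fwd
After round 1: 2 messages still in flight

Answer: 2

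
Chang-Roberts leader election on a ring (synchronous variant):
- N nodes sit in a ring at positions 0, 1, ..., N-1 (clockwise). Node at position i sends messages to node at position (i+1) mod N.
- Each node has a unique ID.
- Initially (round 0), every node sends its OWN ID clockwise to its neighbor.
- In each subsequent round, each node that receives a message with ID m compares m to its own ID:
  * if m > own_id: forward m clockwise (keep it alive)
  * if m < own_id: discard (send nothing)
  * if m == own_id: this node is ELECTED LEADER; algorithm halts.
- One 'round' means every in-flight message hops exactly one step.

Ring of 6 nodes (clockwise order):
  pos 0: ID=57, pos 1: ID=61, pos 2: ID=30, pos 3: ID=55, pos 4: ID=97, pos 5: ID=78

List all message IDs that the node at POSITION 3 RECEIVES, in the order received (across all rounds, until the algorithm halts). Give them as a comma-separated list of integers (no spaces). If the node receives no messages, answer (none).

Round 1: pos1(id61) recv 57: drop; pos2(id30) recv 61: fwd; pos3(id55) recv 30: drop; pos4(id97) recv 55: drop; pos5(id78) recv 97: fwd; pos0(id57) recv 78: fwd
Round 2: pos3(id55) recv 61: fwd; pos0(id57) recv 97: fwd; pos1(id61) recv 78: fwd
Round 3: pos4(id97) recv 61: drop; pos1(id61) recv 97: fwd; pos2(id30) recv 78: fwd
Round 4: pos2(id30) recv 97: fwd; pos3(id55) recv 78: fwd
Round 5: pos3(id55) recv 97: fwd; pos4(id97) recv 78: drop
Round 6: pos4(id97) recv 97: ELECTED

Answer: 30,61,78,97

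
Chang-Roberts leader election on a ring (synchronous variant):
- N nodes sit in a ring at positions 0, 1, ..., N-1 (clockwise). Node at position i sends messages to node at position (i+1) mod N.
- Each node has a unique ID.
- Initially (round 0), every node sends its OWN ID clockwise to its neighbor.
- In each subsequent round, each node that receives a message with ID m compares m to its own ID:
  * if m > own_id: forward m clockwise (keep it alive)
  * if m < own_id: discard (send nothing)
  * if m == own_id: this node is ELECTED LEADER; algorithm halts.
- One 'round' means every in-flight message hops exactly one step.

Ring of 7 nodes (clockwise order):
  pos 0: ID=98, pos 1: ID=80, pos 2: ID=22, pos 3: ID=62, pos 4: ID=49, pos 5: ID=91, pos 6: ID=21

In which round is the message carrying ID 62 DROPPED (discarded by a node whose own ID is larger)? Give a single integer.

Round 1: pos1(id80) recv 98: fwd; pos2(id22) recv 80: fwd; pos3(id62) recv 22: drop; pos4(id49) recv 62: fwd; pos5(id91) recv 49: drop; pos6(id21) recv 91: fwd; pos0(id98) recv 21: drop
Round 2: pos2(id22) recv 98: fwd; pos3(id62) recv 80: fwd; pos5(id91) recv 62: drop; pos0(id98) recv 91: drop
Round 3: pos3(id62) recv 98: fwd; pos4(id49) recv 80: fwd
Round 4: pos4(id49) recv 98: fwd; pos5(id91) recv 80: drop
Round 5: pos5(id91) recv 98: fwd
Round 6: pos6(id21) recv 98: fwd
Round 7: pos0(id98) recv 98: ELECTED
Message ID 62 originates at pos 3; dropped at pos 5 in round 2

Answer: 2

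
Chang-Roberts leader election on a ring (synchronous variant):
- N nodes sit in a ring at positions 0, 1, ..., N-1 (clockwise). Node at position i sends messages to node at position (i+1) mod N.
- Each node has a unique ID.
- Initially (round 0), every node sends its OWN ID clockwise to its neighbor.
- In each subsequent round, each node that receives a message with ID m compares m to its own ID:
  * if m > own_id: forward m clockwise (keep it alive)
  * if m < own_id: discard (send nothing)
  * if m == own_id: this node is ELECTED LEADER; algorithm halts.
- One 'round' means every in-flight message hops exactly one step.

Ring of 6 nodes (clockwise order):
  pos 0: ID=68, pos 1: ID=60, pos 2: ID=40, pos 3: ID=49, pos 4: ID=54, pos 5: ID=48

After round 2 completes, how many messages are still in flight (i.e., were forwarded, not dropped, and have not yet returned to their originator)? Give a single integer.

Round 1: pos1(id60) recv 68: fwd; pos2(id40) recv 60: fwd; pos3(id49) recv 40: drop; pos4(id54) recv 49: drop; pos5(id48) recv 54: fwd; pos0(id68) recv 48: drop
Round 2: pos2(id40) recv 68: fwd; pos3(id49) recv 60: fwd; pos0(id68) recv 54: drop
After round 2: 2 messages still in flight

Answer: 2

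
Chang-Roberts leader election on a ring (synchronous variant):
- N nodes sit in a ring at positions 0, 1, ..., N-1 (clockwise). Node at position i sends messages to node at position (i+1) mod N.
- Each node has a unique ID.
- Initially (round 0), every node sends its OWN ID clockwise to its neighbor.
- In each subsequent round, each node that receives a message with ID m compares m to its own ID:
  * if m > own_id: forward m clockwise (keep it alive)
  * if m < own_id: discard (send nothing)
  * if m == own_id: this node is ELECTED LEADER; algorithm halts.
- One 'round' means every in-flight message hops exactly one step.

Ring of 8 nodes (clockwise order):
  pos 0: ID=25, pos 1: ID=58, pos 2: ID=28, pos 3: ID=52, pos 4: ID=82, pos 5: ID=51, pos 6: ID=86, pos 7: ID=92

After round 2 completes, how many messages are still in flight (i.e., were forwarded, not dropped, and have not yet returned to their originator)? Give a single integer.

Answer: 2

Derivation:
Round 1: pos1(id58) recv 25: drop; pos2(id28) recv 58: fwd; pos3(id52) recv 28: drop; pos4(id82) recv 52: drop; pos5(id51) recv 82: fwd; pos6(id86) recv 51: drop; pos7(id92) recv 86: drop; pos0(id25) recv 92: fwd
Round 2: pos3(id52) recv 58: fwd; pos6(id86) recv 82: drop; pos1(id58) recv 92: fwd
After round 2: 2 messages still in flight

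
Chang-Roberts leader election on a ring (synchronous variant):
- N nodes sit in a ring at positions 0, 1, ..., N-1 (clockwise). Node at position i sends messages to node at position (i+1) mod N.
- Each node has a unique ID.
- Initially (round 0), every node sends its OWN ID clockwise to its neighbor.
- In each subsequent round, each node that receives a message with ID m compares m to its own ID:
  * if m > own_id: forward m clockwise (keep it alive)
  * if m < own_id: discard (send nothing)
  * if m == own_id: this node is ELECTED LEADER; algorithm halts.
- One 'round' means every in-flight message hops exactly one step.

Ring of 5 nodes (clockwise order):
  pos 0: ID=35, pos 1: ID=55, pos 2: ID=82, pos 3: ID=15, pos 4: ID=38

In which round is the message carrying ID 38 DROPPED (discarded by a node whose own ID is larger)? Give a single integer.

Answer: 2

Derivation:
Round 1: pos1(id55) recv 35: drop; pos2(id82) recv 55: drop; pos3(id15) recv 82: fwd; pos4(id38) recv 15: drop; pos0(id35) recv 38: fwd
Round 2: pos4(id38) recv 82: fwd; pos1(id55) recv 38: drop
Round 3: pos0(id35) recv 82: fwd
Round 4: pos1(id55) recv 82: fwd
Round 5: pos2(id82) recv 82: ELECTED
Message ID 38 originates at pos 4; dropped at pos 1 in round 2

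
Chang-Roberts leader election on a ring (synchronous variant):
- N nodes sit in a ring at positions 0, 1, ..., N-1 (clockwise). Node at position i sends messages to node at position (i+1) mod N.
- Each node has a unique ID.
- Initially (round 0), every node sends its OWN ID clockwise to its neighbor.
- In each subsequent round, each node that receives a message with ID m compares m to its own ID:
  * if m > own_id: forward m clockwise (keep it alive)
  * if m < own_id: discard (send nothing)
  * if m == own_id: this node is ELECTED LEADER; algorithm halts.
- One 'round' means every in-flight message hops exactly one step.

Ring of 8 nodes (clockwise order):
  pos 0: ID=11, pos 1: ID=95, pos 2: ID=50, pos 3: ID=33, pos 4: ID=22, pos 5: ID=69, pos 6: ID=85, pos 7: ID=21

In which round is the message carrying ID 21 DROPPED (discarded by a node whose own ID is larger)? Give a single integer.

Round 1: pos1(id95) recv 11: drop; pos2(id50) recv 95: fwd; pos3(id33) recv 50: fwd; pos4(id22) recv 33: fwd; pos5(id69) recv 22: drop; pos6(id85) recv 69: drop; pos7(id21) recv 85: fwd; pos0(id11) recv 21: fwd
Round 2: pos3(id33) recv 95: fwd; pos4(id22) recv 50: fwd; pos5(id69) recv 33: drop; pos0(id11) recv 85: fwd; pos1(id95) recv 21: drop
Round 3: pos4(id22) recv 95: fwd; pos5(id69) recv 50: drop; pos1(id95) recv 85: drop
Round 4: pos5(id69) recv 95: fwd
Round 5: pos6(id85) recv 95: fwd
Round 6: pos7(id21) recv 95: fwd
Round 7: pos0(id11) recv 95: fwd
Round 8: pos1(id95) recv 95: ELECTED
Message ID 21 originates at pos 7; dropped at pos 1 in round 2

Answer: 2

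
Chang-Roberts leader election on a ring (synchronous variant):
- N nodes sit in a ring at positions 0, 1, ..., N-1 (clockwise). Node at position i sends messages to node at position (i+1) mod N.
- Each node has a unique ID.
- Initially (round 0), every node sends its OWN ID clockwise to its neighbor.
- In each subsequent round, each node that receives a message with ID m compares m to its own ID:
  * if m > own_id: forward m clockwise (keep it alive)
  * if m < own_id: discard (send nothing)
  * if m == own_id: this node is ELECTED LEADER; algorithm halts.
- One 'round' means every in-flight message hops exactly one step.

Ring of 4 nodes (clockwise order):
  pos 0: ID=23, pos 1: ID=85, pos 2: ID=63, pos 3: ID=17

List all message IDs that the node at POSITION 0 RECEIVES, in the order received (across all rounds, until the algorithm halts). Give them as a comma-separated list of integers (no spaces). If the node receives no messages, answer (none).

Answer: 17,63,85

Derivation:
Round 1: pos1(id85) recv 23: drop; pos2(id63) recv 85: fwd; pos3(id17) recv 63: fwd; pos0(id23) recv 17: drop
Round 2: pos3(id17) recv 85: fwd; pos0(id23) recv 63: fwd
Round 3: pos0(id23) recv 85: fwd; pos1(id85) recv 63: drop
Round 4: pos1(id85) recv 85: ELECTED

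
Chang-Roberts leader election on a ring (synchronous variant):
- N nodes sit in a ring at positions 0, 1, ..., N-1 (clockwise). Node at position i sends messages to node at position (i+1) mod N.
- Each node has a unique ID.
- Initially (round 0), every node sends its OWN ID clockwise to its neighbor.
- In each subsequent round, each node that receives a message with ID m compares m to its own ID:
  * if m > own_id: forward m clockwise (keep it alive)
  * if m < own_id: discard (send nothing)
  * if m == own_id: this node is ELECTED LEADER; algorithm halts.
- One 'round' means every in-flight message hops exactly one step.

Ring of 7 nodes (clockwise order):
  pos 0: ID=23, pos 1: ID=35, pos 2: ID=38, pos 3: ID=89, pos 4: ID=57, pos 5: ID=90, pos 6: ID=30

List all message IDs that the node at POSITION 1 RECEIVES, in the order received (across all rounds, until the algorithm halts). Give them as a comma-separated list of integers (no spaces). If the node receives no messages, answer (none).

Round 1: pos1(id35) recv 23: drop; pos2(id38) recv 35: drop; pos3(id89) recv 38: drop; pos4(id57) recv 89: fwd; pos5(id90) recv 57: drop; pos6(id30) recv 90: fwd; pos0(id23) recv 30: fwd
Round 2: pos5(id90) recv 89: drop; pos0(id23) recv 90: fwd; pos1(id35) recv 30: drop
Round 3: pos1(id35) recv 90: fwd
Round 4: pos2(id38) recv 90: fwd
Round 5: pos3(id89) recv 90: fwd
Round 6: pos4(id57) recv 90: fwd
Round 7: pos5(id90) recv 90: ELECTED

Answer: 23,30,90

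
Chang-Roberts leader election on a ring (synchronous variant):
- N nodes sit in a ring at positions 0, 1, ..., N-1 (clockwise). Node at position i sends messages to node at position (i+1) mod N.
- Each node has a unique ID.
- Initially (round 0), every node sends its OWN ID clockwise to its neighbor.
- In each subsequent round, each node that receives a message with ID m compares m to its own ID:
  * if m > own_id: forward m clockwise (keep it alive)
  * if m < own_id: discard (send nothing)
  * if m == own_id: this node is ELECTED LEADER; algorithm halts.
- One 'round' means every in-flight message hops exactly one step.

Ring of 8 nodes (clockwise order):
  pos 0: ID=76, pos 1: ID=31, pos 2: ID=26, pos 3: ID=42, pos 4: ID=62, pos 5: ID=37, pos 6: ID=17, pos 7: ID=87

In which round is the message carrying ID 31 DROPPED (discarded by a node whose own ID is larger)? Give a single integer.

Answer: 2

Derivation:
Round 1: pos1(id31) recv 76: fwd; pos2(id26) recv 31: fwd; pos3(id42) recv 26: drop; pos4(id62) recv 42: drop; pos5(id37) recv 62: fwd; pos6(id17) recv 37: fwd; pos7(id87) recv 17: drop; pos0(id76) recv 87: fwd
Round 2: pos2(id26) recv 76: fwd; pos3(id42) recv 31: drop; pos6(id17) recv 62: fwd; pos7(id87) recv 37: drop; pos1(id31) recv 87: fwd
Round 3: pos3(id42) recv 76: fwd; pos7(id87) recv 62: drop; pos2(id26) recv 87: fwd
Round 4: pos4(id62) recv 76: fwd; pos3(id42) recv 87: fwd
Round 5: pos5(id37) recv 76: fwd; pos4(id62) recv 87: fwd
Round 6: pos6(id17) recv 76: fwd; pos5(id37) recv 87: fwd
Round 7: pos7(id87) recv 76: drop; pos6(id17) recv 87: fwd
Round 8: pos7(id87) recv 87: ELECTED
Message ID 31 originates at pos 1; dropped at pos 3 in round 2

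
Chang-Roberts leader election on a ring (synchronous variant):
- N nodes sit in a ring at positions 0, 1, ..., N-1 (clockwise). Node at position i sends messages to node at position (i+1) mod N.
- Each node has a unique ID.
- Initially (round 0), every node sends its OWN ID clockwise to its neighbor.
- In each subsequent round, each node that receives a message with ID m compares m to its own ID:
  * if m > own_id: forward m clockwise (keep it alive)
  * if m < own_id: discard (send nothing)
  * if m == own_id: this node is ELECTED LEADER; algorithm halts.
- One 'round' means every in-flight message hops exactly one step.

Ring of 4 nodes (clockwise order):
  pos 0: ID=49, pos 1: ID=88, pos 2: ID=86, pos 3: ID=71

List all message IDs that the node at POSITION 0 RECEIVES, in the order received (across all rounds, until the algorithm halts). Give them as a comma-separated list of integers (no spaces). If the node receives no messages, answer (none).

Answer: 71,86,88

Derivation:
Round 1: pos1(id88) recv 49: drop; pos2(id86) recv 88: fwd; pos3(id71) recv 86: fwd; pos0(id49) recv 71: fwd
Round 2: pos3(id71) recv 88: fwd; pos0(id49) recv 86: fwd; pos1(id88) recv 71: drop
Round 3: pos0(id49) recv 88: fwd; pos1(id88) recv 86: drop
Round 4: pos1(id88) recv 88: ELECTED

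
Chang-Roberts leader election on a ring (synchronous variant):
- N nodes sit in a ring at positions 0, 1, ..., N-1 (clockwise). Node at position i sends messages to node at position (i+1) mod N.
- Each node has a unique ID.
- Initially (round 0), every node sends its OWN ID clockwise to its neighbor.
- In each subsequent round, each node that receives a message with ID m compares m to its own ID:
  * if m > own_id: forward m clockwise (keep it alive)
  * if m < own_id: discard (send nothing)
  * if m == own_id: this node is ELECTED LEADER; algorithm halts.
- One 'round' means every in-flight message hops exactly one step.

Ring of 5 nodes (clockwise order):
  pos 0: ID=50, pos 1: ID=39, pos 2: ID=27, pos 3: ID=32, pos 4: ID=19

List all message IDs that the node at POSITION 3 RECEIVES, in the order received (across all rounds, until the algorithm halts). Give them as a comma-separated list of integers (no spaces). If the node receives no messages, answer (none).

Round 1: pos1(id39) recv 50: fwd; pos2(id27) recv 39: fwd; pos3(id32) recv 27: drop; pos4(id19) recv 32: fwd; pos0(id50) recv 19: drop
Round 2: pos2(id27) recv 50: fwd; pos3(id32) recv 39: fwd; pos0(id50) recv 32: drop
Round 3: pos3(id32) recv 50: fwd; pos4(id19) recv 39: fwd
Round 4: pos4(id19) recv 50: fwd; pos0(id50) recv 39: drop
Round 5: pos0(id50) recv 50: ELECTED

Answer: 27,39,50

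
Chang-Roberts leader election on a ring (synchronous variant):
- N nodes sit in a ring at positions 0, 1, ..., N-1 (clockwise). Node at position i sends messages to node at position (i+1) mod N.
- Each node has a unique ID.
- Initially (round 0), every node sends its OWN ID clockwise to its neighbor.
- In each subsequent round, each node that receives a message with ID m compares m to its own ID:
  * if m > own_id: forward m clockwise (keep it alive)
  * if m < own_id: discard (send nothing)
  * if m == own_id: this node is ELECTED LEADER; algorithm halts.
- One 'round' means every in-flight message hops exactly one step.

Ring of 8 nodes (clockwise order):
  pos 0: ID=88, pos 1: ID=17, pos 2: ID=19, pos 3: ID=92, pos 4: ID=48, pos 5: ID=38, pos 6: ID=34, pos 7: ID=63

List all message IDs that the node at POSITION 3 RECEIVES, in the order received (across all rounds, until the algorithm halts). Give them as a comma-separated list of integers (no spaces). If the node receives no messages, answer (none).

Round 1: pos1(id17) recv 88: fwd; pos2(id19) recv 17: drop; pos3(id92) recv 19: drop; pos4(id48) recv 92: fwd; pos5(id38) recv 48: fwd; pos6(id34) recv 38: fwd; pos7(id63) recv 34: drop; pos0(id88) recv 63: drop
Round 2: pos2(id19) recv 88: fwd; pos5(id38) recv 92: fwd; pos6(id34) recv 48: fwd; pos7(id63) recv 38: drop
Round 3: pos3(id92) recv 88: drop; pos6(id34) recv 92: fwd; pos7(id63) recv 48: drop
Round 4: pos7(id63) recv 92: fwd
Round 5: pos0(id88) recv 92: fwd
Round 6: pos1(id17) recv 92: fwd
Round 7: pos2(id19) recv 92: fwd
Round 8: pos3(id92) recv 92: ELECTED

Answer: 19,88,92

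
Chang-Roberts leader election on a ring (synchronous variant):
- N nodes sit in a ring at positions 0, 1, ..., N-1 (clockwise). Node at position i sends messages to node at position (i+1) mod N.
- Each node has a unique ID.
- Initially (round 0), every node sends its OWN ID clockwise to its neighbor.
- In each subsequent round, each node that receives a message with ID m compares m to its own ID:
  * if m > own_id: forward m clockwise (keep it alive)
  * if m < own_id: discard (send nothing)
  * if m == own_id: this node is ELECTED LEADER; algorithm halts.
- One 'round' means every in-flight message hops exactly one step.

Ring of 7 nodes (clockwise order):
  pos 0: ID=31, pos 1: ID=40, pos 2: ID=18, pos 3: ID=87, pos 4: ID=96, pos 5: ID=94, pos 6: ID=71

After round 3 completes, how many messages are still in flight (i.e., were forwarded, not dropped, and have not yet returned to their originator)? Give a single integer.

Round 1: pos1(id40) recv 31: drop; pos2(id18) recv 40: fwd; pos3(id87) recv 18: drop; pos4(id96) recv 87: drop; pos5(id94) recv 96: fwd; pos6(id71) recv 94: fwd; pos0(id31) recv 71: fwd
Round 2: pos3(id87) recv 40: drop; pos6(id71) recv 96: fwd; pos0(id31) recv 94: fwd; pos1(id40) recv 71: fwd
Round 3: pos0(id31) recv 96: fwd; pos1(id40) recv 94: fwd; pos2(id18) recv 71: fwd
After round 3: 3 messages still in flight

Answer: 3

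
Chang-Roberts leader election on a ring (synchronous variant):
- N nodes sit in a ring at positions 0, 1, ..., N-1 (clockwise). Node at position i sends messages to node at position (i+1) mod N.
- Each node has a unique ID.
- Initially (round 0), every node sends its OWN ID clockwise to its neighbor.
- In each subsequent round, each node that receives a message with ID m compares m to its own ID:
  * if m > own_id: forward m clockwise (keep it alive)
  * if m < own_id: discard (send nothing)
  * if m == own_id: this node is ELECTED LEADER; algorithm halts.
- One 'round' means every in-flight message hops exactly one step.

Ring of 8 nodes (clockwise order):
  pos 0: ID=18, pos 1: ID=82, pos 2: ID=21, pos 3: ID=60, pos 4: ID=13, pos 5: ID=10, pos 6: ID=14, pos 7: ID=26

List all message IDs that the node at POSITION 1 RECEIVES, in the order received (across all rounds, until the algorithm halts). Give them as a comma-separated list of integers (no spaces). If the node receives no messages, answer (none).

Answer: 18,26,60,82

Derivation:
Round 1: pos1(id82) recv 18: drop; pos2(id21) recv 82: fwd; pos3(id60) recv 21: drop; pos4(id13) recv 60: fwd; pos5(id10) recv 13: fwd; pos6(id14) recv 10: drop; pos7(id26) recv 14: drop; pos0(id18) recv 26: fwd
Round 2: pos3(id60) recv 82: fwd; pos5(id10) recv 60: fwd; pos6(id14) recv 13: drop; pos1(id82) recv 26: drop
Round 3: pos4(id13) recv 82: fwd; pos6(id14) recv 60: fwd
Round 4: pos5(id10) recv 82: fwd; pos7(id26) recv 60: fwd
Round 5: pos6(id14) recv 82: fwd; pos0(id18) recv 60: fwd
Round 6: pos7(id26) recv 82: fwd; pos1(id82) recv 60: drop
Round 7: pos0(id18) recv 82: fwd
Round 8: pos1(id82) recv 82: ELECTED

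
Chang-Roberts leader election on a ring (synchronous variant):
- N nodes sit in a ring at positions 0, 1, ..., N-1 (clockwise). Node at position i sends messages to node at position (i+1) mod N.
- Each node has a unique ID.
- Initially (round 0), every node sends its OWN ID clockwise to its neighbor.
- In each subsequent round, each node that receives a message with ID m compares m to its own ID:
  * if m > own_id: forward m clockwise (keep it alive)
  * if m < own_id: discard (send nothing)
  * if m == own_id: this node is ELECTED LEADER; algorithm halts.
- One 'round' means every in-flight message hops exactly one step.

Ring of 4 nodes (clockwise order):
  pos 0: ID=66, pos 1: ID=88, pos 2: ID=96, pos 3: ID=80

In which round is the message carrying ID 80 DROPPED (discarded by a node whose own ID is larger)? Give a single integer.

Answer: 2

Derivation:
Round 1: pos1(id88) recv 66: drop; pos2(id96) recv 88: drop; pos3(id80) recv 96: fwd; pos0(id66) recv 80: fwd
Round 2: pos0(id66) recv 96: fwd; pos1(id88) recv 80: drop
Round 3: pos1(id88) recv 96: fwd
Round 4: pos2(id96) recv 96: ELECTED
Message ID 80 originates at pos 3; dropped at pos 1 in round 2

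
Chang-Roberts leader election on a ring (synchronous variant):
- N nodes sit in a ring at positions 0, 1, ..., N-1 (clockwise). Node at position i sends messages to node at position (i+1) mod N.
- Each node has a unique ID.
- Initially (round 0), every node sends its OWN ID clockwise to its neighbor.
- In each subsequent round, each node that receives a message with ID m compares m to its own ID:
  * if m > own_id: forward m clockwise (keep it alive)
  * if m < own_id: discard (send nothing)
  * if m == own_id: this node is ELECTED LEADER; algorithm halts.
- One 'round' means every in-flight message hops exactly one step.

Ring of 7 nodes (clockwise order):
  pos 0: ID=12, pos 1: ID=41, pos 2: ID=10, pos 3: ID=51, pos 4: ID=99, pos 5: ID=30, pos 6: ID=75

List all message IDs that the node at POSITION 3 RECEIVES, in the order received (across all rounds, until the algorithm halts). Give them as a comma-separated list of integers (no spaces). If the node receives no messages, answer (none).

Answer: 10,41,75,99

Derivation:
Round 1: pos1(id41) recv 12: drop; pos2(id10) recv 41: fwd; pos3(id51) recv 10: drop; pos4(id99) recv 51: drop; pos5(id30) recv 99: fwd; pos6(id75) recv 30: drop; pos0(id12) recv 75: fwd
Round 2: pos3(id51) recv 41: drop; pos6(id75) recv 99: fwd; pos1(id41) recv 75: fwd
Round 3: pos0(id12) recv 99: fwd; pos2(id10) recv 75: fwd
Round 4: pos1(id41) recv 99: fwd; pos3(id51) recv 75: fwd
Round 5: pos2(id10) recv 99: fwd; pos4(id99) recv 75: drop
Round 6: pos3(id51) recv 99: fwd
Round 7: pos4(id99) recv 99: ELECTED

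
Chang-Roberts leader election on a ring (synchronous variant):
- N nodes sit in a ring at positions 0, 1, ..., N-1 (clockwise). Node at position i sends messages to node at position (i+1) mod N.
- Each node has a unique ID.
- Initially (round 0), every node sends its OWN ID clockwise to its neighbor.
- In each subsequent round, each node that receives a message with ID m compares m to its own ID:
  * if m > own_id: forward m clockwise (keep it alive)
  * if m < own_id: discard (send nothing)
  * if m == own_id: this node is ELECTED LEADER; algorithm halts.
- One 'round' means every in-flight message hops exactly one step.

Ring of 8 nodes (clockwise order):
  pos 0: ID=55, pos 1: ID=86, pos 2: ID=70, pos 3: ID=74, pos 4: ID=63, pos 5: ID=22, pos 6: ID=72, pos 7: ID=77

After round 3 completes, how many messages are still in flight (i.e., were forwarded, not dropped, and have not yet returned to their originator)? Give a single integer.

Round 1: pos1(id86) recv 55: drop; pos2(id70) recv 86: fwd; pos3(id74) recv 70: drop; pos4(id63) recv 74: fwd; pos5(id22) recv 63: fwd; pos6(id72) recv 22: drop; pos7(id77) recv 72: drop; pos0(id55) recv 77: fwd
Round 2: pos3(id74) recv 86: fwd; pos5(id22) recv 74: fwd; pos6(id72) recv 63: drop; pos1(id86) recv 77: drop
Round 3: pos4(id63) recv 86: fwd; pos6(id72) recv 74: fwd
After round 3: 2 messages still in flight

Answer: 2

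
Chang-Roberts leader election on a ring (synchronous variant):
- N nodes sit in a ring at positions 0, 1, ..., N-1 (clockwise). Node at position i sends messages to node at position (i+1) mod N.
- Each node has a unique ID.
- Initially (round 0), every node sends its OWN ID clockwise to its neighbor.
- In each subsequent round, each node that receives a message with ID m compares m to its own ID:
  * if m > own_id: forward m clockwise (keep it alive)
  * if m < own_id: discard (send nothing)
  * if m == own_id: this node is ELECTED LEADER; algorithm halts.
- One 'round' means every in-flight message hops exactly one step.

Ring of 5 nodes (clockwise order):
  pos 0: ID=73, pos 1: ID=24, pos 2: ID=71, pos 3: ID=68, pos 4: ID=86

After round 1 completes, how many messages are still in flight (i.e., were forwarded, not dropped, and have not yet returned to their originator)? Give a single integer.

Answer: 3

Derivation:
Round 1: pos1(id24) recv 73: fwd; pos2(id71) recv 24: drop; pos3(id68) recv 71: fwd; pos4(id86) recv 68: drop; pos0(id73) recv 86: fwd
After round 1: 3 messages still in flight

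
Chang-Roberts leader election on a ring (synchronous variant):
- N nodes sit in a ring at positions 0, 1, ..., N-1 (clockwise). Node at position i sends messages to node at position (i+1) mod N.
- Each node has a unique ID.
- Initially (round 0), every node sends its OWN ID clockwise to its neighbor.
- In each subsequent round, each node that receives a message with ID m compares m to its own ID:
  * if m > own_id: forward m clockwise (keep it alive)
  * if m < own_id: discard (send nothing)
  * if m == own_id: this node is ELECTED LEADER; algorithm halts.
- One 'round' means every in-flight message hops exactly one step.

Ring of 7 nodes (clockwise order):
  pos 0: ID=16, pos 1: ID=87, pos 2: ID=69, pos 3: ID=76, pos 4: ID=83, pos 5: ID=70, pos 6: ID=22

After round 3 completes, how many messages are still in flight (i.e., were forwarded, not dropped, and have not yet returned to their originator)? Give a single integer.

Answer: 2

Derivation:
Round 1: pos1(id87) recv 16: drop; pos2(id69) recv 87: fwd; pos3(id76) recv 69: drop; pos4(id83) recv 76: drop; pos5(id70) recv 83: fwd; pos6(id22) recv 70: fwd; pos0(id16) recv 22: fwd
Round 2: pos3(id76) recv 87: fwd; pos6(id22) recv 83: fwd; pos0(id16) recv 70: fwd; pos1(id87) recv 22: drop
Round 3: pos4(id83) recv 87: fwd; pos0(id16) recv 83: fwd; pos1(id87) recv 70: drop
After round 3: 2 messages still in flight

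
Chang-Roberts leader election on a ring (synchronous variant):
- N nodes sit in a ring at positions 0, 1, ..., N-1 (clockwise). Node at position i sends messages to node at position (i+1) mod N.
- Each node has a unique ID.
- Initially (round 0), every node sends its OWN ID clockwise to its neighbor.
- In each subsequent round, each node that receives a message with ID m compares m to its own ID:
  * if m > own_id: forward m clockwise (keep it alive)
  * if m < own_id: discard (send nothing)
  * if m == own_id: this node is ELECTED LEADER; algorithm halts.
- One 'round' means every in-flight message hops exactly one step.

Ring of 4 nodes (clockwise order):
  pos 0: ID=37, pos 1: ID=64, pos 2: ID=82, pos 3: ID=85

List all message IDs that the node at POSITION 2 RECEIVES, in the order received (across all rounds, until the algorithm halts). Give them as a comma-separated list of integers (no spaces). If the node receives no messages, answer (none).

Answer: 64,85

Derivation:
Round 1: pos1(id64) recv 37: drop; pos2(id82) recv 64: drop; pos3(id85) recv 82: drop; pos0(id37) recv 85: fwd
Round 2: pos1(id64) recv 85: fwd
Round 3: pos2(id82) recv 85: fwd
Round 4: pos3(id85) recv 85: ELECTED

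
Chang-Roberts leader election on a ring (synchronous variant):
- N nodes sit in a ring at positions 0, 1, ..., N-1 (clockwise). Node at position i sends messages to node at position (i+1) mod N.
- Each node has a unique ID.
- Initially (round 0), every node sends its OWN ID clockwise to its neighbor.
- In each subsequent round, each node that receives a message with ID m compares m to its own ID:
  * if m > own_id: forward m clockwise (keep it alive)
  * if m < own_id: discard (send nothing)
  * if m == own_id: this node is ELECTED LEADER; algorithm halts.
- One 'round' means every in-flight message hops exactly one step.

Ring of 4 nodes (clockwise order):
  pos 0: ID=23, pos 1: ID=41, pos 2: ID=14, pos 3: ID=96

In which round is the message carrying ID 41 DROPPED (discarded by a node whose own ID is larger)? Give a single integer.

Round 1: pos1(id41) recv 23: drop; pos2(id14) recv 41: fwd; pos3(id96) recv 14: drop; pos0(id23) recv 96: fwd
Round 2: pos3(id96) recv 41: drop; pos1(id41) recv 96: fwd
Round 3: pos2(id14) recv 96: fwd
Round 4: pos3(id96) recv 96: ELECTED
Message ID 41 originates at pos 1; dropped at pos 3 in round 2

Answer: 2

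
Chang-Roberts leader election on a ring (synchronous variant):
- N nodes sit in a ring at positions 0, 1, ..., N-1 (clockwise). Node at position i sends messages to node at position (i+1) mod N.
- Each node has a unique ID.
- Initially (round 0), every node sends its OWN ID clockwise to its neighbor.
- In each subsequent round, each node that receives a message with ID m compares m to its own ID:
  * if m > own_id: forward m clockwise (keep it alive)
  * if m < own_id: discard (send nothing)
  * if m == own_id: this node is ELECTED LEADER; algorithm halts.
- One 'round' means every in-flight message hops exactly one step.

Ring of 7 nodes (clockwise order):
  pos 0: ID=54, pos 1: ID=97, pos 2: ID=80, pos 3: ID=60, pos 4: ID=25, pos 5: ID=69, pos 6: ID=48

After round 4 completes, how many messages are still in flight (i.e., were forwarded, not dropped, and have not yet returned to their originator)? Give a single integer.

Answer: 2

Derivation:
Round 1: pos1(id97) recv 54: drop; pos2(id80) recv 97: fwd; pos3(id60) recv 80: fwd; pos4(id25) recv 60: fwd; pos5(id69) recv 25: drop; pos6(id48) recv 69: fwd; pos0(id54) recv 48: drop
Round 2: pos3(id60) recv 97: fwd; pos4(id25) recv 80: fwd; pos5(id69) recv 60: drop; pos0(id54) recv 69: fwd
Round 3: pos4(id25) recv 97: fwd; pos5(id69) recv 80: fwd; pos1(id97) recv 69: drop
Round 4: pos5(id69) recv 97: fwd; pos6(id48) recv 80: fwd
After round 4: 2 messages still in flight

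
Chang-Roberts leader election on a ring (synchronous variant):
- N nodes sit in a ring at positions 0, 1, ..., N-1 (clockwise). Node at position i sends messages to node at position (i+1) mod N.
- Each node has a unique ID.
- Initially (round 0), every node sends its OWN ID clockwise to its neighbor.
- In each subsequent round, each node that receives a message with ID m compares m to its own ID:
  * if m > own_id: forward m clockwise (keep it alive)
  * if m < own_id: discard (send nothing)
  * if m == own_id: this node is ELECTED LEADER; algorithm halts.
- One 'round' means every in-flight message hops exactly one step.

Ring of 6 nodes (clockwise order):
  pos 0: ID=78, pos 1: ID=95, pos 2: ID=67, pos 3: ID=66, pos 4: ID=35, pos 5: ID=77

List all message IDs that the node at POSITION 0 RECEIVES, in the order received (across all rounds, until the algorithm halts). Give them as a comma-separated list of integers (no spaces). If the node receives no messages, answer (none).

Round 1: pos1(id95) recv 78: drop; pos2(id67) recv 95: fwd; pos3(id66) recv 67: fwd; pos4(id35) recv 66: fwd; pos5(id77) recv 35: drop; pos0(id78) recv 77: drop
Round 2: pos3(id66) recv 95: fwd; pos4(id35) recv 67: fwd; pos5(id77) recv 66: drop
Round 3: pos4(id35) recv 95: fwd; pos5(id77) recv 67: drop
Round 4: pos5(id77) recv 95: fwd
Round 5: pos0(id78) recv 95: fwd
Round 6: pos1(id95) recv 95: ELECTED

Answer: 77,95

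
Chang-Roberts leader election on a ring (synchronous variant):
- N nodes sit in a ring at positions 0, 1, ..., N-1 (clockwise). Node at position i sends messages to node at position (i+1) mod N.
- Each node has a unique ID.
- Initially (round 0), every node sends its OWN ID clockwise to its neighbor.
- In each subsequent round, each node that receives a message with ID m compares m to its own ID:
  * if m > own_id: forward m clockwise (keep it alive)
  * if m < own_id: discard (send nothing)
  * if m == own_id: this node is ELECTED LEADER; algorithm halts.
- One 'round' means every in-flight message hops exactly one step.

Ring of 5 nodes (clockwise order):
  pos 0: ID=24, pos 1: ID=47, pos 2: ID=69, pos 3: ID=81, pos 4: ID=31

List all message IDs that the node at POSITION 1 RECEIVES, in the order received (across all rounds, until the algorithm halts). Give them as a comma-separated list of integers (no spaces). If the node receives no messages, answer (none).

Round 1: pos1(id47) recv 24: drop; pos2(id69) recv 47: drop; pos3(id81) recv 69: drop; pos4(id31) recv 81: fwd; pos0(id24) recv 31: fwd
Round 2: pos0(id24) recv 81: fwd; pos1(id47) recv 31: drop
Round 3: pos1(id47) recv 81: fwd
Round 4: pos2(id69) recv 81: fwd
Round 5: pos3(id81) recv 81: ELECTED

Answer: 24,31,81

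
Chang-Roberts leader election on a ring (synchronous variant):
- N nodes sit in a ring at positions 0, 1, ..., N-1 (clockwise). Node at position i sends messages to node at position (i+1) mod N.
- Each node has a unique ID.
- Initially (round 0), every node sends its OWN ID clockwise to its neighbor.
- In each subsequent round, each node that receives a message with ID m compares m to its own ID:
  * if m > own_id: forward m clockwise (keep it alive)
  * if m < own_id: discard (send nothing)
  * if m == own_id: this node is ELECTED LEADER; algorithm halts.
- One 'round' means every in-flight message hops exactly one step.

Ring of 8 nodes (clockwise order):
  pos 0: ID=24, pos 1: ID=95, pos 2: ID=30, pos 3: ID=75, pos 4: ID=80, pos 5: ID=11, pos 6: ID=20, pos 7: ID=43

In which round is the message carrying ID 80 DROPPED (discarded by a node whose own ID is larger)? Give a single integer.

Answer: 5

Derivation:
Round 1: pos1(id95) recv 24: drop; pos2(id30) recv 95: fwd; pos3(id75) recv 30: drop; pos4(id80) recv 75: drop; pos5(id11) recv 80: fwd; pos6(id20) recv 11: drop; pos7(id43) recv 20: drop; pos0(id24) recv 43: fwd
Round 2: pos3(id75) recv 95: fwd; pos6(id20) recv 80: fwd; pos1(id95) recv 43: drop
Round 3: pos4(id80) recv 95: fwd; pos7(id43) recv 80: fwd
Round 4: pos5(id11) recv 95: fwd; pos0(id24) recv 80: fwd
Round 5: pos6(id20) recv 95: fwd; pos1(id95) recv 80: drop
Round 6: pos7(id43) recv 95: fwd
Round 7: pos0(id24) recv 95: fwd
Round 8: pos1(id95) recv 95: ELECTED
Message ID 80 originates at pos 4; dropped at pos 1 in round 5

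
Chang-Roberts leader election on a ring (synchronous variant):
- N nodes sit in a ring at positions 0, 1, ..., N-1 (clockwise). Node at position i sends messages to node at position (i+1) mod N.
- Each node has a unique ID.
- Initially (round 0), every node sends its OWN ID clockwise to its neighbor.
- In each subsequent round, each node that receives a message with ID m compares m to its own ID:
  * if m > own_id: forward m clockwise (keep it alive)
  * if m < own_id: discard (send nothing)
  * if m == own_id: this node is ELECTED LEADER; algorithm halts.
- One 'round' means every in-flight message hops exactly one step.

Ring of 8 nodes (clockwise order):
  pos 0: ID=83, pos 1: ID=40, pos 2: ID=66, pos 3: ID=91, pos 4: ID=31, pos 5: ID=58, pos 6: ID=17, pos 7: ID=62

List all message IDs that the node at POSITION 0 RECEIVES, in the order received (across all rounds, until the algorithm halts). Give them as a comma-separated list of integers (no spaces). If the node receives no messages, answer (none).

Answer: 62,91

Derivation:
Round 1: pos1(id40) recv 83: fwd; pos2(id66) recv 40: drop; pos3(id91) recv 66: drop; pos4(id31) recv 91: fwd; pos5(id58) recv 31: drop; pos6(id17) recv 58: fwd; pos7(id62) recv 17: drop; pos0(id83) recv 62: drop
Round 2: pos2(id66) recv 83: fwd; pos5(id58) recv 91: fwd; pos7(id62) recv 58: drop
Round 3: pos3(id91) recv 83: drop; pos6(id17) recv 91: fwd
Round 4: pos7(id62) recv 91: fwd
Round 5: pos0(id83) recv 91: fwd
Round 6: pos1(id40) recv 91: fwd
Round 7: pos2(id66) recv 91: fwd
Round 8: pos3(id91) recv 91: ELECTED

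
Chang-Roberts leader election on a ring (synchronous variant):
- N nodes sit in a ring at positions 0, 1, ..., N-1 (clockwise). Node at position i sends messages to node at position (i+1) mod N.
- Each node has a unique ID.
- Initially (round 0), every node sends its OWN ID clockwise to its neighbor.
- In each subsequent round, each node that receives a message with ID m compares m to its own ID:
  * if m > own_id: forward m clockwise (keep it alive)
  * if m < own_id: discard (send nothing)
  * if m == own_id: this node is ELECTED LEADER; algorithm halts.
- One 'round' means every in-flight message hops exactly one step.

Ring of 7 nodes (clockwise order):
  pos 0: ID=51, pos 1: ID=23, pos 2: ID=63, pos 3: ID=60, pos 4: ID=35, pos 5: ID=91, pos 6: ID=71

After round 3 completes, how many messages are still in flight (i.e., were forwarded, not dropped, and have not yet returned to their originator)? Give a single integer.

Answer: 2

Derivation:
Round 1: pos1(id23) recv 51: fwd; pos2(id63) recv 23: drop; pos3(id60) recv 63: fwd; pos4(id35) recv 60: fwd; pos5(id91) recv 35: drop; pos6(id71) recv 91: fwd; pos0(id51) recv 71: fwd
Round 2: pos2(id63) recv 51: drop; pos4(id35) recv 63: fwd; pos5(id91) recv 60: drop; pos0(id51) recv 91: fwd; pos1(id23) recv 71: fwd
Round 3: pos5(id91) recv 63: drop; pos1(id23) recv 91: fwd; pos2(id63) recv 71: fwd
After round 3: 2 messages still in flight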